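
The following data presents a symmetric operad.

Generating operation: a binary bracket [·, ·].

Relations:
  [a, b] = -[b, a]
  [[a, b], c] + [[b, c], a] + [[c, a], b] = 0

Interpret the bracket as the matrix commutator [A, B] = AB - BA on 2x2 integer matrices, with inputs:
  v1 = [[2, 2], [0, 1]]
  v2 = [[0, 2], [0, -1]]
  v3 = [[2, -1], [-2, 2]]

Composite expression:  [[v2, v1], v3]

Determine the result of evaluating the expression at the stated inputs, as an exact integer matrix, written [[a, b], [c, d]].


[[0, 0], [0, 0]]

[v2, v1] = [[0, 0], [0, 0]]
[[v2, v1], v3] = [[0, 0], [0, 0]]


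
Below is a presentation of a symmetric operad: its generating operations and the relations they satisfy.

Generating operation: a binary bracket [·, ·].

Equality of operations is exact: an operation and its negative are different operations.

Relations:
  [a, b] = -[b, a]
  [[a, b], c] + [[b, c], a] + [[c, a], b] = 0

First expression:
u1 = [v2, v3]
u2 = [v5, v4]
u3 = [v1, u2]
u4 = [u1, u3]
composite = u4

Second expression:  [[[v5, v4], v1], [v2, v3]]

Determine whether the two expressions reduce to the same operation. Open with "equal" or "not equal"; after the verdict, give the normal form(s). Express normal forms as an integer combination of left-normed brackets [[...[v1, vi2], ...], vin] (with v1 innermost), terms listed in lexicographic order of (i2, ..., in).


equal — both sides give [[[[v1, v4], v5], v2], v3] - [[[[v1, v4], v5], v3], v2] - [[[[v1, v5], v4], v2], v3] + [[[[v1, v5], v4], v3], v2]

In normal form, the first expression is [[[[v1, v4], v5], v2], v3] - [[[[v1, v4], v5], v3], v2] - [[[[v1, v5], v4], v2], v3] + [[[[v1, v5], v4], v3], v2]
In normal form, the second expression is [[[[v1, v4], v5], v2], v3] - [[[[v1, v4], v5], v3], v2] - [[[[v1, v5], v4], v2], v3] + [[[[v1, v5], v4], v3], v2]
Same normal form: equal.


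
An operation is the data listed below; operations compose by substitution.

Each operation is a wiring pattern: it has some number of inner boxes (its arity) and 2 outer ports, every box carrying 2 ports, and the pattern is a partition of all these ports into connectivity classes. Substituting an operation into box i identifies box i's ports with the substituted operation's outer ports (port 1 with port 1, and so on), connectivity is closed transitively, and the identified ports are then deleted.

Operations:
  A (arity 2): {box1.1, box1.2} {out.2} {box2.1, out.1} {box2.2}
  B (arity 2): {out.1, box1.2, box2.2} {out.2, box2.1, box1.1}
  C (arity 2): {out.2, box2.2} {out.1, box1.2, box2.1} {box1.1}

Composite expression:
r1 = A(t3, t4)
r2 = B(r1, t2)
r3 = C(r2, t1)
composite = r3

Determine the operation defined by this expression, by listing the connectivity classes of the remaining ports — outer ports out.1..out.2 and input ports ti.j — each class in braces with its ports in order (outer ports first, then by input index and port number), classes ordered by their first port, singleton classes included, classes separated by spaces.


{out.1, t1.1, t2.1, t4.1} {out.2, t1.2} {t2.2} {t3.1, t3.2} {t4.2}

Connectivity passes through glued C-boundaries; trace each wire chain.
the subtree at A composes to {out.1, t4.1} {out.2} {t3.1, t3.2} {t4.2} on (t3, t4); out.j = own outer ports
the subtree at B composes to {out.1, t2.2} {out.2, t2.1, t4.1} {t3.1, t3.2} {t4.2} on (t3, t4, t2); out.j = own outer ports
the subtree at C composes to {out.1, t1.1, t2.1, t4.1} {out.2, t1.2} {t2.2} {t3.1, t3.2} {t4.2} on (t3, t4, t2, t1); out.j = own outer ports


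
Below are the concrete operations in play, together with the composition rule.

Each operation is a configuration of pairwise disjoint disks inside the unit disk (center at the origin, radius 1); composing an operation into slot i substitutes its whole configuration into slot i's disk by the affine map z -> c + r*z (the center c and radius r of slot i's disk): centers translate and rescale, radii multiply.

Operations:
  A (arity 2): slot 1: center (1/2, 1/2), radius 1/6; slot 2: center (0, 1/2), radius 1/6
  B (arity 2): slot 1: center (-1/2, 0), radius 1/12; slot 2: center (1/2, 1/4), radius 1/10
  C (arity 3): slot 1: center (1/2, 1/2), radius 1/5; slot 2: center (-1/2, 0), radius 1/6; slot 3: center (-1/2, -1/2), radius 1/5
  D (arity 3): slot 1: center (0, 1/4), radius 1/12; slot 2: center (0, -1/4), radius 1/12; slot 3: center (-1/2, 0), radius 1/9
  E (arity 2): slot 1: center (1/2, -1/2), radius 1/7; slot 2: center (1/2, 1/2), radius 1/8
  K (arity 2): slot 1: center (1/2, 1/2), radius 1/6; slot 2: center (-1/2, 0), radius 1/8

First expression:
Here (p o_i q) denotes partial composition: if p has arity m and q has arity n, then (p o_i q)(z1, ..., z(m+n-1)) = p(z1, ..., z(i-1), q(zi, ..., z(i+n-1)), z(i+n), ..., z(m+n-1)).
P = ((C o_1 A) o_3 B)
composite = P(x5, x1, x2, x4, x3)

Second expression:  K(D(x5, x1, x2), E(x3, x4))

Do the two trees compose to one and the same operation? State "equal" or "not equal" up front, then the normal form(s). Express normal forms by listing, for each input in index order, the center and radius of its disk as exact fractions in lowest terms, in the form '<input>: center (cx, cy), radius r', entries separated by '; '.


not equal: they reduce to x1: center (1/2, 3/5), radius 1/30; x2: center (-7/12, 0), radius 1/72; x3: center (-1/2, -1/2), radius 1/5; x4: center (-5/12, 1/24), radius 1/60; x5: center (3/5, 3/5), radius 1/30 and x1: center (1/2, 11/24), radius 1/72; x2: center (5/12, 1/2), radius 1/54; x3: center (-7/16, -1/16), radius 1/56; x4: center (-7/16, 1/16), radius 1/64; x5: center (1/2, 13/24), radius 1/72

In normal form, the first expression is x1: center (1/2, 3/5), radius 1/30; x2: center (-7/12, 0), radius 1/72; x3: center (-1/2, -1/2), radius 1/5; x4: center (-5/12, 1/24), radius 1/60; x5: center (3/5, 3/5), radius 1/30
In normal form, the second expression is x1: center (1/2, 11/24), radius 1/72; x2: center (5/12, 1/2), radius 1/54; x3: center (-7/16, -1/16), radius 1/56; x4: center (-7/16, 1/16), radius 1/64; x5: center (1/2, 13/24), radius 1/72
Different reductions; not equal.


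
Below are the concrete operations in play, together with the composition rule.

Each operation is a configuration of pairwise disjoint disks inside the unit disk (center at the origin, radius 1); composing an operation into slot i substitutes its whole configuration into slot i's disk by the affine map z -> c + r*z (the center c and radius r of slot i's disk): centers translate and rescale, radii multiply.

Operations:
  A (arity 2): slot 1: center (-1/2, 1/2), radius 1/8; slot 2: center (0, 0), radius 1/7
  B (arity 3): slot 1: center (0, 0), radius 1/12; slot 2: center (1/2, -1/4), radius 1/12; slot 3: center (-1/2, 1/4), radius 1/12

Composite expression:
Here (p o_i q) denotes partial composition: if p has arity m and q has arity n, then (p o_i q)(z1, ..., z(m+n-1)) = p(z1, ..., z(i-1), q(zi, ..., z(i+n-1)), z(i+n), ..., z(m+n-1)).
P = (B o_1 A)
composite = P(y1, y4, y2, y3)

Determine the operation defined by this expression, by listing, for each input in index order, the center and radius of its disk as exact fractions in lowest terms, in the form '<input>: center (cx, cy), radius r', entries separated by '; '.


y1: center (-1/24, 1/24), radius 1/96; y2: center (1/2, -1/4), radius 1/12; y3: center (-1/2, 1/4), radius 1/12; y4: center (0, 0), radius 1/84


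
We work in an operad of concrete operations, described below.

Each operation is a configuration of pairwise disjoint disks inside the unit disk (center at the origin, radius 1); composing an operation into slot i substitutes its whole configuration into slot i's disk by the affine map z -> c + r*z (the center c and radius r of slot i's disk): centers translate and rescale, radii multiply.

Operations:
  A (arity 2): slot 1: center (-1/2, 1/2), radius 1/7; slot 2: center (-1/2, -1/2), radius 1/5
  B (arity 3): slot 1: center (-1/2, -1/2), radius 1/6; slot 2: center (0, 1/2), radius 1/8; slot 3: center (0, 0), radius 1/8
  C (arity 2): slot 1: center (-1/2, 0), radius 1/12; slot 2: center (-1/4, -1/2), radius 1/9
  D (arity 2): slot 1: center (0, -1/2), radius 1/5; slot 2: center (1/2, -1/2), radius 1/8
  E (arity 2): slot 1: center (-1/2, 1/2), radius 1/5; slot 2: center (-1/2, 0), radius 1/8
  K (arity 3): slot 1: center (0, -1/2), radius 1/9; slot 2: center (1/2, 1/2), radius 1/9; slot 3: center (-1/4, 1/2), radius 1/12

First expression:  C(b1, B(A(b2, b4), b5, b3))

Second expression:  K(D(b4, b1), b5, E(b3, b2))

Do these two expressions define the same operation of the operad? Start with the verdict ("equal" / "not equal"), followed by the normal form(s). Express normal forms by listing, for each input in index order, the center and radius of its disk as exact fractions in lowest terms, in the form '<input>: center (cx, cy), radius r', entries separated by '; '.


not equal; the first gives b1: center (-1/2, 0), radius 1/12; b2: center (-17/54, -59/108), radius 1/378; b3: center (-1/4, -1/2), radius 1/72; b4: center (-17/54, -61/108), radius 1/270; b5: center (-1/4, -4/9), radius 1/72 and the second b1: center (1/18, -5/9), radius 1/72; b2: center (-7/24, 1/2), radius 1/96; b3: center (-7/24, 13/24), radius 1/60; b4: center (0, -5/9), radius 1/45; b5: center (1/2, 1/2), radius 1/9

The first expression, normalized: b1: center (-1/2, 0), radius 1/12; b2: center (-17/54, -59/108), radius 1/378; b3: center (-1/4, -1/2), radius 1/72; b4: center (-17/54, -61/108), radius 1/270; b5: center (-1/4, -4/9), radius 1/72
The second expression, normalized: b1: center (1/18, -5/9), radius 1/72; b2: center (-7/24, 1/2), radius 1/96; b3: center (-7/24, 13/24), radius 1/60; b4: center (0, -5/9), radius 1/45; b5: center (1/2, 1/2), radius 1/9
No match — not equal.


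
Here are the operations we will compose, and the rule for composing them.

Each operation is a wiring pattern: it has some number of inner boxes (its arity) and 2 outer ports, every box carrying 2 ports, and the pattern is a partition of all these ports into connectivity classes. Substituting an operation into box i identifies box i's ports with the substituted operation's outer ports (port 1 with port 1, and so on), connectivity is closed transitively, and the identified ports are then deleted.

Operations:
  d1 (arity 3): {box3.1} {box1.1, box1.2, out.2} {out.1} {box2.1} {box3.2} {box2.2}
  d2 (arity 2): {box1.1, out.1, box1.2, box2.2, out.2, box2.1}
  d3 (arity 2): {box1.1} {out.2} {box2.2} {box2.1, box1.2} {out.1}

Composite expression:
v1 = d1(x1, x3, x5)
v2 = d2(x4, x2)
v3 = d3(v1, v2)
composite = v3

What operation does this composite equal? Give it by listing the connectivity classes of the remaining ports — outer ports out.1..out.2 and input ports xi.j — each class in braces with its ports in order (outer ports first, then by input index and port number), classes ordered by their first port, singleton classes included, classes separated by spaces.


{out.1} {out.2} {x1.1, x1.2, x2.1, x2.2, x4.1, x4.2} {x3.1} {x3.2} {x5.1} {x5.2}

Treat the ports identified at d3 as solder joints: merge, then drop.
through d1, on inputs (x1, x3, x5): {out.1} {out.2, x1.1, x1.2} {x3.1} {x3.2} {x5.1} {x5.2} (out.j = stage outer ports)
through d2, on inputs (x4, x2): {out.1, out.2, x2.1, x2.2, x4.1, x4.2} (out.j = stage outer ports)
through d3, on inputs (x1, x3, x5, x4, x2): {out.1} {out.2} {x1.1, x1.2, x2.1, x2.2, x4.1, x4.2} {x3.1} {x3.2} {x5.1} {x5.2} (out.j = stage outer ports)


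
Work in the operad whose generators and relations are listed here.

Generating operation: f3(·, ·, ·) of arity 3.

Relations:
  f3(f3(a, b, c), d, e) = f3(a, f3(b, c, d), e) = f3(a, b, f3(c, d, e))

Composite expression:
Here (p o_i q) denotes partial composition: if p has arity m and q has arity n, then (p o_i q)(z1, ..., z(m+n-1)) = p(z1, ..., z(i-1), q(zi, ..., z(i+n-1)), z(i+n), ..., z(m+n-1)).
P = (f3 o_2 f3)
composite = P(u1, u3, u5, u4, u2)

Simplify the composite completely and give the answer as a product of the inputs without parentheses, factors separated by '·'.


u1 · u3 · u5 · u4 · u2

Under associativity of f3, the answer is the u's in reading order.
f3(u3, u5, u4) reduces to u3 · u5 · u4
f3(u1, f3(u3, u5, u4), u2) reduces to u1 · u3 · u5 · u4 · u2


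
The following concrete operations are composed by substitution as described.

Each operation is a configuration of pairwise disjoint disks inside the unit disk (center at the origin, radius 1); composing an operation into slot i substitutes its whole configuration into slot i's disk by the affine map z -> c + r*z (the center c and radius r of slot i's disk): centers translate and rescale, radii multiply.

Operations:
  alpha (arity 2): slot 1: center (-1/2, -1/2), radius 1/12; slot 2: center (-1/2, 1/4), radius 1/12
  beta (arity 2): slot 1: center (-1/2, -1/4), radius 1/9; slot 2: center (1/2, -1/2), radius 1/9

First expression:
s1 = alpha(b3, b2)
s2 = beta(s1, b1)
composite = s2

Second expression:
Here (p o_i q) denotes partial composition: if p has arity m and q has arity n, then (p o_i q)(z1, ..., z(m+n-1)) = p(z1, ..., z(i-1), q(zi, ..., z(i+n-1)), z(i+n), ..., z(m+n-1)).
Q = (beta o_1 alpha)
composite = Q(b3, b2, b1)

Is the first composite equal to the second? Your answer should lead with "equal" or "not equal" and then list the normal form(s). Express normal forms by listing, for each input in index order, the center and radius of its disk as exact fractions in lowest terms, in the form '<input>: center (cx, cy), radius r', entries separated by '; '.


Normal form of the first expression: b1: center (1/2, -1/2), radius 1/9; b2: center (-5/9, -2/9), radius 1/108; b3: center (-5/9, -11/36), radius 1/108
Normal form of the second expression: b1: center (1/2, -1/2), radius 1/9; b2: center (-5/9, -2/9), radius 1/108; b3: center (-5/9, -11/36), radius 1/108
One common form — equal.

equal: each reduces to b1: center (1/2, -1/2), radius 1/9; b2: center (-5/9, -2/9), radius 1/108; b3: center (-5/9, -11/36), radius 1/108


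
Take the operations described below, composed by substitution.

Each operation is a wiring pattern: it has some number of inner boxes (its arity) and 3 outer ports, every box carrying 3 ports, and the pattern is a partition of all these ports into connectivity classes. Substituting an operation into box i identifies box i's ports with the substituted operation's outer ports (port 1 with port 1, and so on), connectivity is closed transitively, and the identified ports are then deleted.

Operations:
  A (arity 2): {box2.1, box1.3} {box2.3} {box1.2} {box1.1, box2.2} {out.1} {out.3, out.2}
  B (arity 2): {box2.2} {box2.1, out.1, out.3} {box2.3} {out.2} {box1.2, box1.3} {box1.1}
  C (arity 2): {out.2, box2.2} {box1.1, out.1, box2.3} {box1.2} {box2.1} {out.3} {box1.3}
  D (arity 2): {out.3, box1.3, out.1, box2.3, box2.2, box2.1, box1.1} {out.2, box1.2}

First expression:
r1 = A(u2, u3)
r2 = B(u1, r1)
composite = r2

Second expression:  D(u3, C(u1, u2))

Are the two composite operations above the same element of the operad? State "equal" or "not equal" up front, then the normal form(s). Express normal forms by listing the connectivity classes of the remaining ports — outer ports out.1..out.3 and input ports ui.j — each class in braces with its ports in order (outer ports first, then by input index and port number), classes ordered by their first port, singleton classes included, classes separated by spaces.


not equal: they reduce to {out.1, out.3} {out.2} {u1.1} {u1.2, u1.3} {u2.1, u3.2} {u2.2} {u2.3, u3.1} {u3.3} and {out.1, out.3, u1.1, u2.2, u2.3, u3.1, u3.3} {out.2, u3.2} {u1.2} {u1.3} {u2.1}

The first expression, normalized: {out.1, out.3} {out.2} {u1.1} {u1.2, u1.3} {u2.1, u3.2} {u2.2} {u2.3, u3.1} {u3.3}
The second expression, normalized: {out.1, out.3, u1.1, u2.2, u2.3, u3.1, u3.3} {out.2, u3.2} {u1.2} {u1.3} {u2.1}
No match — not equal.


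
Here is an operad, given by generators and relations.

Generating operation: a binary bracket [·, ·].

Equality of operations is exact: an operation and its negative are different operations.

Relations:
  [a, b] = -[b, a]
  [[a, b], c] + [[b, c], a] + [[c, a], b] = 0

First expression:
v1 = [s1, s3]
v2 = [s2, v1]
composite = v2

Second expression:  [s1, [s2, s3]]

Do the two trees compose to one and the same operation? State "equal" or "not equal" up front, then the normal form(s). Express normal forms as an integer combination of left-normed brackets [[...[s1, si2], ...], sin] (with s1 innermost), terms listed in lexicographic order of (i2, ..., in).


not equal; the first gives -[[s1, s3], s2] and the second [[s1, s2], s3] - [[s1, s3], s2]

In normal form, the first expression is -[[s1, s3], s2]
In normal form, the second expression is [[s1, s2], s3] - [[s1, s3], s2]
No match — not equal.


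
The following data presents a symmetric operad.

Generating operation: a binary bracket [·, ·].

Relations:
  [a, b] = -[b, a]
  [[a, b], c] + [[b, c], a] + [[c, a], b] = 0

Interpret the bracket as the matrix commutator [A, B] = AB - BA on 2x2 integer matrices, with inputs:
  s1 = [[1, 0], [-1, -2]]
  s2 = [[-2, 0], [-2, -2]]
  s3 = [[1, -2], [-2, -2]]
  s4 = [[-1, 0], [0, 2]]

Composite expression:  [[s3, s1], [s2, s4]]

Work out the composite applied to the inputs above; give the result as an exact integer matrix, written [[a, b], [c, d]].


[[36, 0], [-24, -36]]


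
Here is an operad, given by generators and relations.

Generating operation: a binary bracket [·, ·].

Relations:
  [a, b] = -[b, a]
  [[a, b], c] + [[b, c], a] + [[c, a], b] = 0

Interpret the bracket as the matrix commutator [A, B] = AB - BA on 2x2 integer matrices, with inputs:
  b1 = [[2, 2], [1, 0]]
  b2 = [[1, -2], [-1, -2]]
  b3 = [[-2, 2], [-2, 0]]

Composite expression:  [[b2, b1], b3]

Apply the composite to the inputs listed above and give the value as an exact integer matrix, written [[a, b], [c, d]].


[[-10, 20], [10, 10]]

[b2, b1] = [[0, 10], [-5, 0]]
[[b2, b1], b3] = [[-10, 20], [10, 10]]


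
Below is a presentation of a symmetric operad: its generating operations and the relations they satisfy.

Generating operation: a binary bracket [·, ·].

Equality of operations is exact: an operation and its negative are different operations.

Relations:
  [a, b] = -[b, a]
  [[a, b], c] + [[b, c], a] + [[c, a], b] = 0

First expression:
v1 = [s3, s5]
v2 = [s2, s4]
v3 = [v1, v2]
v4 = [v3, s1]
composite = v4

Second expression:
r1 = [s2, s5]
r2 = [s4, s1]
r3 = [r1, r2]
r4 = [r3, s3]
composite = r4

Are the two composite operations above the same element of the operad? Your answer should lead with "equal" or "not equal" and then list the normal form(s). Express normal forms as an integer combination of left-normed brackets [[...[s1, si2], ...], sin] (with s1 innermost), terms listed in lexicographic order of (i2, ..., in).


In normal form, the first expression is [[[[s1, s2], s4], s3], s5] - [[[[s1, s2], s4], s5], s3] - [[[[s1, s3], s5], s2], s4] + [[[[s1, s3], s5], s4], s2] - [[[[s1, s4], s2], s3], s5] + [[[[s1, s4], s2], s5], s3] + [[[[s1, s5], s3], s2], s4] - [[[[s1, s5], s3], s4], s2]
In normal form, the second expression is [[[[s1, s4], s2], s5], s3] - [[[[s1, s4], s5], s2], s3]
Different reductions; not equal.

not equal; first: [[[[s1, s2], s4], s3], s5] - [[[[s1, s2], s4], s5], s3] - [[[[s1, s3], s5], s2], s4] + [[[[s1, s3], s5], s4], s2] - [[[[s1, s4], s2], s3], s5] + [[[[s1, s4], s2], s5], s3] + [[[[s1, s5], s3], s2], s4] - [[[[s1, s5], s3], s4], s2]; second: [[[[s1, s4], s2], s5], s3] - [[[[s1, s4], s5], s2], s3]


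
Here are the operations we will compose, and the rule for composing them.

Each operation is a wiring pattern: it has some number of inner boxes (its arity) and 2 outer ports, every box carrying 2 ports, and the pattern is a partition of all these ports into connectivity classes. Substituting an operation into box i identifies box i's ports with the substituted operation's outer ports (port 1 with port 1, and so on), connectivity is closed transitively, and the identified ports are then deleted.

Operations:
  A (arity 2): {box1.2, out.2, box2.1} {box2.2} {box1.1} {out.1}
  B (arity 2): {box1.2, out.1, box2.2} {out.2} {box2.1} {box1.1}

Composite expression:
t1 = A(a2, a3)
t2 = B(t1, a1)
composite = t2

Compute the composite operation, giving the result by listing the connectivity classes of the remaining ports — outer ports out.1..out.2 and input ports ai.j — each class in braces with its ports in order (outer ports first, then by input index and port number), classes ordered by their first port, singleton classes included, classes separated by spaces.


{out.1, a1.2, a2.2, a3.1} {out.2} {a1.1} {a2.1} {a3.2}

Substituting into B glues patterns; closure does the rest.
the subtree at A composes to {out.1} {out.2, a2.2, a3.1} {a2.1} {a3.2} on (a2, a3); out.j = own outer ports
the subtree at B composes to {out.1, a1.2, a2.2, a3.1} {out.2} {a1.1} {a2.1} {a3.2} on (a2, a3, a1); out.j = own outer ports


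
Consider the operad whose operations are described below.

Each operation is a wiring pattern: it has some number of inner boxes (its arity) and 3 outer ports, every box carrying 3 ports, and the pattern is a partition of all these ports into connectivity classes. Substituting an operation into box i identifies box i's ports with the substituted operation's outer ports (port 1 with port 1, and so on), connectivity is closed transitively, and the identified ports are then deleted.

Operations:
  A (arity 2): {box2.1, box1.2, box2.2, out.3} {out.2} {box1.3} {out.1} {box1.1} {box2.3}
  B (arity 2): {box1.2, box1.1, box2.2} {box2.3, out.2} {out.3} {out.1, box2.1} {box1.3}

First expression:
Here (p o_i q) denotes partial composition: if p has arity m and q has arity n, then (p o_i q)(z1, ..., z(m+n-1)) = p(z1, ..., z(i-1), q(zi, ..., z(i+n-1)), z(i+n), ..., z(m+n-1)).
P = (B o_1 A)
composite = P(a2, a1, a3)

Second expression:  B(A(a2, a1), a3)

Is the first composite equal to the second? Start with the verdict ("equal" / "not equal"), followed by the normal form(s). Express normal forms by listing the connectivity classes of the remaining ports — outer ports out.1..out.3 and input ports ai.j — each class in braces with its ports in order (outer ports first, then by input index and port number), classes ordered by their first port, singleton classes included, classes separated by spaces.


equal: each reduces to {out.1, a3.1} {out.2, a3.3} {out.3} {a1.1, a1.2, a2.2} {a1.3} {a2.1} {a2.3} {a3.2}

The first composite normalizes to {out.1, a3.1} {out.2, a3.3} {out.3} {a1.1, a1.2, a2.2} {a1.3} {a2.1} {a2.3} {a3.2}
The second composite normalizes to {out.1, a3.1} {out.2, a3.3} {out.3} {a1.1, a1.2, a2.2} {a1.3} {a2.1} {a2.3} {a3.2}
The normal forms match — equal.


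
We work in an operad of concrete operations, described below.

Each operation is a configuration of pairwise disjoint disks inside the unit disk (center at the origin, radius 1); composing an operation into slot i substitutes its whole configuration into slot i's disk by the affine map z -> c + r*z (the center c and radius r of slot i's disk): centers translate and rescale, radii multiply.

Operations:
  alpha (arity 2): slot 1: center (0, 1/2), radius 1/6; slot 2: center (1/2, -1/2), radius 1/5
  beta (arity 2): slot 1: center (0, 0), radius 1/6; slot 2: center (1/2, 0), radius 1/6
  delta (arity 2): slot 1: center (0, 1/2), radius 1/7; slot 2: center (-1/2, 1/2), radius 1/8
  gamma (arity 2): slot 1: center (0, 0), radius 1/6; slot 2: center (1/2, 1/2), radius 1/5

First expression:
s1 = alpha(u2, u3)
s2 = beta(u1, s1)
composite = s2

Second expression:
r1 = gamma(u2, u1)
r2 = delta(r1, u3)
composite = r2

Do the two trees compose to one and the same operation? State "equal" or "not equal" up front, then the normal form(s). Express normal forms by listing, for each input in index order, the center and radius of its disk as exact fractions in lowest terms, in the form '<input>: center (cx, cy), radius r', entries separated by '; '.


not equal; the first gives u1: center (0, 0), radius 1/6; u2: center (1/2, 1/12), radius 1/36; u3: center (7/12, -1/12), radius 1/30 and the second u1: center (1/14, 4/7), radius 1/35; u2: center (0, 1/2), radius 1/42; u3: center (-1/2, 1/2), radius 1/8

Reducing the first expression gives u1: center (0, 0), radius 1/6; u2: center (1/2, 1/12), radius 1/36; u3: center (7/12, -1/12), radius 1/30
Reducing the second expression gives u1: center (1/14, 4/7), radius 1/35; u2: center (0, 1/2), radius 1/42; u3: center (-1/2, 1/2), radius 1/8
Distinct normal forms: not equal.


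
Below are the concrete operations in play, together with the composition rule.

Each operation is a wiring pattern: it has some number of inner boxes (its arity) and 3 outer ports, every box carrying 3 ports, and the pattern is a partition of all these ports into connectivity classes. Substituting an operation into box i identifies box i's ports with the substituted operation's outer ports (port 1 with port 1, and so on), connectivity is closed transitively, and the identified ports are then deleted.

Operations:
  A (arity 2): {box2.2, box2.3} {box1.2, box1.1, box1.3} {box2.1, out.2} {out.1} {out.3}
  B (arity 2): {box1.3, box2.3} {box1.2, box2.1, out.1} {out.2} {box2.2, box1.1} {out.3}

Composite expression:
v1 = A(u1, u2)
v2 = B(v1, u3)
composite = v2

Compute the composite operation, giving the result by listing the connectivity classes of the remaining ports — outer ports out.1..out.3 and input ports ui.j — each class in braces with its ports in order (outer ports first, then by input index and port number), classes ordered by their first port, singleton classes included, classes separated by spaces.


{out.1, u2.1, u3.1} {out.2} {out.3} {u1.1, u1.2, u1.3} {u2.2, u2.3} {u3.2} {u3.3}

After gluing at B, chains via deleted ports link the u-ports.
after A, the pattern on (u1, u2) reads {out.1} {out.2, u2.1} {out.3} {u1.1, u1.2, u1.3} {u2.2, u2.3} (out.j = its outer ports)
after B, the pattern on (u1, u2, u3) reads {out.1, u2.1, u3.1} {out.2} {out.3} {u1.1, u1.2, u1.3} {u2.2, u2.3} {u3.2} {u3.3} (out.j = its outer ports)


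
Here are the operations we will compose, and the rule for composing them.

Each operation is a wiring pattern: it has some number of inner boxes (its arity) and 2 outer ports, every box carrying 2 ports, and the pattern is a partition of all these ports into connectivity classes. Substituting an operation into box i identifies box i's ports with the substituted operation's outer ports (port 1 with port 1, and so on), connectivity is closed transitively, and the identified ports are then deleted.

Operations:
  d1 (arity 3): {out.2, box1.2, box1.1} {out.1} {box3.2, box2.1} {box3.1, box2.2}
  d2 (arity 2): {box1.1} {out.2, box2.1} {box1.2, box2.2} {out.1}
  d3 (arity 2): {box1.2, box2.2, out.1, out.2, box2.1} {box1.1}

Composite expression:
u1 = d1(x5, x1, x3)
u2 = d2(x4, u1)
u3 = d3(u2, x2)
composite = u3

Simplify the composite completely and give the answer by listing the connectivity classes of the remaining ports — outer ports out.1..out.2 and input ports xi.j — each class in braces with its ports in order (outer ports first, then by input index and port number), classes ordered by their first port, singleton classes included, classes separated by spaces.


{out.1, out.2, x2.1, x2.2} {x1.1, x3.2} {x1.2, x3.1} {x4.1} {x4.2, x5.1, x5.2}


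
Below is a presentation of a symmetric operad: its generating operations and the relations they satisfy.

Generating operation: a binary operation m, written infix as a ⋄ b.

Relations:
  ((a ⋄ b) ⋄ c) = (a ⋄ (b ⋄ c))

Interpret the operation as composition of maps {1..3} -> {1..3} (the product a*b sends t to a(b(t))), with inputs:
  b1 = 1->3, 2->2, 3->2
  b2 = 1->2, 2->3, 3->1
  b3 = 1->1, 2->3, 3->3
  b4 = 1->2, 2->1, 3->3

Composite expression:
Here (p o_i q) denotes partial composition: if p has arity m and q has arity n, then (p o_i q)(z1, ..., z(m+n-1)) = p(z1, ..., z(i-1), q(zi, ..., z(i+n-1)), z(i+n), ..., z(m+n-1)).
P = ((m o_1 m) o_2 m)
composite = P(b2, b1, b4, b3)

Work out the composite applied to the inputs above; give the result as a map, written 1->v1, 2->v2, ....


1->3, 2->3, 3->3

(b1 ⋄ b4) = 1->2, 2->3, 3->2
(b2 ⋄ (b1 ⋄ b4)) = 1->3, 2->1, 3->3
((b2 ⋄ (b1 ⋄ b4)) ⋄ b3) = 1->3, 2->3, 3->3


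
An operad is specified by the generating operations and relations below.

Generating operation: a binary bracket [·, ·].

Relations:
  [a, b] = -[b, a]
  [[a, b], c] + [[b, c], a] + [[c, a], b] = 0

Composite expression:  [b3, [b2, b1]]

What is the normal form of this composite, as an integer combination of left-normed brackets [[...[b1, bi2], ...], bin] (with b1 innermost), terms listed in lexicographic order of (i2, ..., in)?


[[b1, b2], b3]

In the tensor algebra, words opening b1 carry the b1-anchored form.
Composite bracket: [b3, [b2, b1]]
Each bracket splits as ab - ba, giving 4 signed words (2^2 = 4).
Collect the words opening with b1:
  b1b2b3 appears with sign +1, giving the term +[[b1, b2], b3]


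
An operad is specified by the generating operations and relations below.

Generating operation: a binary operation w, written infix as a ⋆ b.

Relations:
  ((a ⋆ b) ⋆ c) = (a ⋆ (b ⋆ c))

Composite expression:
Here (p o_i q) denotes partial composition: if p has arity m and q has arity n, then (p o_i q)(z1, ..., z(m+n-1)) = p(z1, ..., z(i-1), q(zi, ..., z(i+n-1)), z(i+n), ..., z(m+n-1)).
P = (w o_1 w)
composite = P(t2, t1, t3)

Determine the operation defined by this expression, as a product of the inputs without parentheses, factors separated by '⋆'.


t2 ⋆ t1 ⋆ t3


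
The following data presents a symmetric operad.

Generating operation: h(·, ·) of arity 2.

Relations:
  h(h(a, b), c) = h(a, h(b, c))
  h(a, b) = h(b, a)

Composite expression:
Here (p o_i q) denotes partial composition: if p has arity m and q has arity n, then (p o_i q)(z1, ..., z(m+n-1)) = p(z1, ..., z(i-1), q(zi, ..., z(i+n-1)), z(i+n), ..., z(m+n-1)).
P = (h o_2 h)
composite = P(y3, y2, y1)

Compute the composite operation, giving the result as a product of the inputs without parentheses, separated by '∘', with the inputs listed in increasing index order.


y1 ∘ y2 ∘ y3

Any arrangement under h is one operation, so sort the y-inputs.
h(y2, y1) linearizes to y2 ∘ y1
h(y3, h(y2, y1)) linearizes to y3 ∘ y2 ∘ y1
putting the inputs in ascending order: y1 ∘ y2 ∘ y3


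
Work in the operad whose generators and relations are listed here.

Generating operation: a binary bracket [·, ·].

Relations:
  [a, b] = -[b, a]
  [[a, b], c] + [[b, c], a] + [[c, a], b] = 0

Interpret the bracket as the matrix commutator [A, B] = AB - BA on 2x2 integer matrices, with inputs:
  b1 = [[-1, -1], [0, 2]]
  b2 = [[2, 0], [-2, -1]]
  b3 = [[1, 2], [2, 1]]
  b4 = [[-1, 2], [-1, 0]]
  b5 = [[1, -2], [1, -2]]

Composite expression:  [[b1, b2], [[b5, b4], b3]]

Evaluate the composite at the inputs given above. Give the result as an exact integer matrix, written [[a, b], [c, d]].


[[0, -24], [-48, 0]]


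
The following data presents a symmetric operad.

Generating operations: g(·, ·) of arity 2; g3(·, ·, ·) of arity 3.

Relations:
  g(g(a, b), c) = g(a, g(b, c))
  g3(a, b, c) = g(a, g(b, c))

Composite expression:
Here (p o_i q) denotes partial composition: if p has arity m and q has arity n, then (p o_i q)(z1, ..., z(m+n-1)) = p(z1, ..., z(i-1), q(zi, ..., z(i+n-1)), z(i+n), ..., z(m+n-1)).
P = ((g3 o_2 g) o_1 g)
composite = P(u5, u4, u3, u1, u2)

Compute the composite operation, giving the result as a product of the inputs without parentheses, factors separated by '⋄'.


u5 ⋄ u4 ⋄ u3 ⋄ u1 ⋄ u2


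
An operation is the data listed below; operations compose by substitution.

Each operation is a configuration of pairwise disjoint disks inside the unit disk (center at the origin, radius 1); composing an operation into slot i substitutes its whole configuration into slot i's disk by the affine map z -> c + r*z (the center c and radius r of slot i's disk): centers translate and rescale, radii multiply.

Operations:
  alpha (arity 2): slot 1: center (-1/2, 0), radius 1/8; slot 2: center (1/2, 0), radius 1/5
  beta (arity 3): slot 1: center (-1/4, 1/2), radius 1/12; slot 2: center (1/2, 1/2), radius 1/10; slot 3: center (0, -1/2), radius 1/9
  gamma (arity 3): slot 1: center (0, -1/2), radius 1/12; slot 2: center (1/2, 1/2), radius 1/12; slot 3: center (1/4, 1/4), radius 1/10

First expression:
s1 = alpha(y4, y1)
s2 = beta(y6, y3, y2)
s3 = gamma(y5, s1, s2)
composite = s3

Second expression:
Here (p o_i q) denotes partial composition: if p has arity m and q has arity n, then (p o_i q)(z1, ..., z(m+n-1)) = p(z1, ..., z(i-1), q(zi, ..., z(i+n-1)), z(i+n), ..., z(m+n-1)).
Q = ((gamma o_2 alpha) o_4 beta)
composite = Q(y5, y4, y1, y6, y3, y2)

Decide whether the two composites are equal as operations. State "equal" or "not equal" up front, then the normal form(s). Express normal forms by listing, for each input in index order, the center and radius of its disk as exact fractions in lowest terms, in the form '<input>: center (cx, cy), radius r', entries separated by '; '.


equal; the common form is y1: center (13/24, 1/2), radius 1/60; y2: center (1/4, 1/5), radius 1/90; y3: center (3/10, 3/10), radius 1/100; y4: center (11/24, 1/2), radius 1/96; y5: center (0, -1/2), radius 1/12; y6: center (9/40, 3/10), radius 1/120

Normal form of the first expression: y1: center (13/24, 1/2), radius 1/60; y2: center (1/4, 1/5), radius 1/90; y3: center (3/10, 3/10), radius 1/100; y4: center (11/24, 1/2), radius 1/96; y5: center (0, -1/2), radius 1/12; y6: center (9/40, 3/10), radius 1/120
Normal form of the second expression: y1: center (13/24, 1/2), radius 1/60; y2: center (1/4, 1/5), radius 1/90; y3: center (3/10, 3/10), radius 1/100; y4: center (11/24, 1/2), radius 1/96; y5: center (0, -1/2), radius 1/12; y6: center (9/40, 3/10), radius 1/120
One common form — equal.


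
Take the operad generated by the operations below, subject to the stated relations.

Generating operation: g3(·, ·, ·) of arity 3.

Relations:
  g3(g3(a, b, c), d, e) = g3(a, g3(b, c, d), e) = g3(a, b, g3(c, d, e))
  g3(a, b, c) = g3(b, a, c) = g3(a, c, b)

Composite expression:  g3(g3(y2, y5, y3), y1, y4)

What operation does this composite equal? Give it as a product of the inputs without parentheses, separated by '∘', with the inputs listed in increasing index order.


y1 ∘ y2 ∘ y3 ∘ y4 ∘ y5

Key point: g3 commutes, so take the y-inputs in any fixed order.
g3(y2, y5, y3) collapses to y2 ∘ y5 ∘ y3
g3(g3(y2, y5, y3), y1, y4) collapses to y2 ∘ y5 ∘ y3 ∘ y1 ∘ y4
rearranged into index order: y1 ∘ y2 ∘ y3 ∘ y4 ∘ y5


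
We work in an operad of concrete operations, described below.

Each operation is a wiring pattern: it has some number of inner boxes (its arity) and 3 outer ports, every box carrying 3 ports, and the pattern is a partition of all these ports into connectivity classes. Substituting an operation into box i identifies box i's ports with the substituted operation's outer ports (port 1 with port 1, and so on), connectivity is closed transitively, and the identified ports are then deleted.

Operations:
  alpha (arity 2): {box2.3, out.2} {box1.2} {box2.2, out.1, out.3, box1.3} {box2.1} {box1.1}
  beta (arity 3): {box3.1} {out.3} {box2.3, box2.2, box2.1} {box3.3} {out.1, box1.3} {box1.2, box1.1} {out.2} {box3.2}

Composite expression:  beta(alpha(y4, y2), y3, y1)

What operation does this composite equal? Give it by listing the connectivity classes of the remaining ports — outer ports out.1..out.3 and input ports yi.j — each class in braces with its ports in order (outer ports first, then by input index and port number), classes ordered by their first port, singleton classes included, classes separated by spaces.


{out.1, y2.2, y2.3, y4.3} {out.2} {out.3} {y1.1} {y1.2} {y1.3} {y2.1} {y3.1, y3.2, y3.3} {y4.1} {y4.2}

Two ports join when wires chain via beta-identified ports.
alpha over (y4, y2) gives {out.1, out.3, y2.2, y4.3} {out.2, y2.3} {y2.1} {y4.1} {y4.2}, out.j being that stage's outer ports
beta over (y4, y2, y3, y1) gives {out.1, y2.2, y2.3, y4.3} {out.2} {out.3} {y1.1} {y1.2} {y1.3} {y2.1} {y3.1, y3.2, y3.3} {y4.1} {y4.2}, out.j being that stage's outer ports


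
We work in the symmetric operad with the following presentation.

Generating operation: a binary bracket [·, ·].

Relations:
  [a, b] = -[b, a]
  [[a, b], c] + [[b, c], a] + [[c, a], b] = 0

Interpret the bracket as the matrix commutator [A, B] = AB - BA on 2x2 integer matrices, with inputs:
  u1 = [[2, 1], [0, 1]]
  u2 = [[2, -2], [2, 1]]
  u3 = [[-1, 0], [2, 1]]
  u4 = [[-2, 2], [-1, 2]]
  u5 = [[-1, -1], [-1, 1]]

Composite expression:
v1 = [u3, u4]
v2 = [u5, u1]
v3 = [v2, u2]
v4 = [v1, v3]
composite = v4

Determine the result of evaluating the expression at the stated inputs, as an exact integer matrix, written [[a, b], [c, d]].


[[-10, -8], [40, 10]]

[u3, u4] = [[-4, -4], [-10, 4]]
[u5, u1] = [[1, -1], [-1, -1]]
[[u5, u1], u2] = [[-4, -3], [-5, 4]]
[[u3, u4], [[u5, u1], u2]] = [[-10, -8], [40, 10]]


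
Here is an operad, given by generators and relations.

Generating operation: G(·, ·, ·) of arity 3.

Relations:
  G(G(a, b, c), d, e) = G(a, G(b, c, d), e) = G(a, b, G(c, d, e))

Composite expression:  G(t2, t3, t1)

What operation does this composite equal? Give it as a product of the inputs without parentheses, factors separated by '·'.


Under associativity of G, the answer is the t's in reading order.
G(t2, t3, t1) flattens to t2 · t3 · t1

t2 · t3 · t1


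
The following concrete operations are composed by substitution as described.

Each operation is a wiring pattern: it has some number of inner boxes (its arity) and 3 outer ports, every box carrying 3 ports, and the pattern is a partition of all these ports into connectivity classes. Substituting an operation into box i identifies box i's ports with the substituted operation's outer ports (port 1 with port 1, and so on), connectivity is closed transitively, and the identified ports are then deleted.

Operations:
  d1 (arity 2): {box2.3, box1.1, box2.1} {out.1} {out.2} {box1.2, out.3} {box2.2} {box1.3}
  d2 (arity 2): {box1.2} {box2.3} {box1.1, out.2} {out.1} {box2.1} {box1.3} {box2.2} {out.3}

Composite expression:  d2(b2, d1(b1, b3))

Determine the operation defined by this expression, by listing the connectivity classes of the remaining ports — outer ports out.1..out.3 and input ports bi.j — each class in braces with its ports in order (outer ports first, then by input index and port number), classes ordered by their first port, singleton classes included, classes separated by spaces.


{out.1} {out.2, b2.1} {out.3} {b1.1, b3.1, b3.3} {b1.2} {b1.3} {b2.2} {b2.3} {b3.2}

Reachability decides: close wires over d2-identified ports.
composing d1 on (b1, b3), with out.j its own outer ports: {out.1} {out.2} {out.3, b1.2} {b1.1, b3.1, b3.3} {b1.3} {b3.2}
composing d2 on (b2, b1, b3), with out.j its own outer ports: {out.1} {out.2, b2.1} {out.3} {b1.1, b3.1, b3.3} {b1.2} {b1.3} {b2.2} {b2.3} {b3.2}


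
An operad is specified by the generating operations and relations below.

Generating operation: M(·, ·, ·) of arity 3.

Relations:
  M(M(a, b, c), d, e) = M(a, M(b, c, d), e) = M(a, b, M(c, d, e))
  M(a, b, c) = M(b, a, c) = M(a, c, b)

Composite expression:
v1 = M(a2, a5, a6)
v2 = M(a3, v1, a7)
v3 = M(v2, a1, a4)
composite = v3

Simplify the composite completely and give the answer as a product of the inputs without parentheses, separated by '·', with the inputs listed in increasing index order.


Both nesting and order wash out for M; what remains is which a's occur.
M(a2, a5, a6) flattens to a2 · a5 · a6
M(a3, M(a2, a5, a6), a7) flattens to a3 · a2 · a5 · a6 · a7
M(M(a3, M(a2, a5, a6), a7), a1, a4) flattens to a3 · a2 · a5 · a6 · a7 · a1 · a4
putting the inputs in ascending order: a1 · a2 · a3 · a4 · a5 · a6 · a7

a1 · a2 · a3 · a4 · a5 · a6 · a7


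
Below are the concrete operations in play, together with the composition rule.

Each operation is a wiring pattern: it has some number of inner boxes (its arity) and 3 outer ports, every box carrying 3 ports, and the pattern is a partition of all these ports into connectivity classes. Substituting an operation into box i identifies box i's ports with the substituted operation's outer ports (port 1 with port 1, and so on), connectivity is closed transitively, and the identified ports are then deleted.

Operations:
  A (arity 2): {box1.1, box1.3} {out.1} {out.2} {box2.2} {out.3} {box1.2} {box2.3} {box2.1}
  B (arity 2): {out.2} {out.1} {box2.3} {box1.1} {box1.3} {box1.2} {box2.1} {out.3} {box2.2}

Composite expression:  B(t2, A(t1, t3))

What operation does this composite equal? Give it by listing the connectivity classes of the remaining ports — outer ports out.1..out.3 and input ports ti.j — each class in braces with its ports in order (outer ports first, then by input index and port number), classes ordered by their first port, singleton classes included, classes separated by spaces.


Treat the ports identified at B as solder joints: merge, then drop.
the subtree at A composes to {out.1} {out.2} {out.3} {t1.1, t1.3} {t1.2} {t3.1} {t3.2} {t3.3} on (t1, t3); out.j = own outer ports
the subtree at B composes to {out.1} {out.2} {out.3} {t1.1, t1.3} {t1.2} {t2.1} {t2.2} {t2.3} {t3.1} {t3.2} {t3.3} on (t2, t1, t3); out.j = own outer ports

{out.1} {out.2} {out.3} {t1.1, t1.3} {t1.2} {t2.1} {t2.2} {t2.3} {t3.1} {t3.2} {t3.3}
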